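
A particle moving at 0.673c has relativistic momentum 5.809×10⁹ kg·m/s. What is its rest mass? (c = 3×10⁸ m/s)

γ = 1/√(1 - 0.673²) = 1.352
v = 0.673 × 3×10⁸ = 2.019×10⁸ m/s
m = p/(γv) = 5.809×10⁹/(1.352 × 2.019×10⁸) = 21.28 kg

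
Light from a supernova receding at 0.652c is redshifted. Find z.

β = 0.652
(1+β)/(1-β) = 1.652/0.348 = 4.747
√(4.747) = 2.179
z = 2.179 - 1 = 1.179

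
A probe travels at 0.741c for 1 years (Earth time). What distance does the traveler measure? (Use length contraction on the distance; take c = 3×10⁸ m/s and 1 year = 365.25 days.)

Earth distance: d = v × t = 0.741c × 1 yr = 7.015×10¹⁵ m
γ = 1.489
d' = d/γ = 7.015×10¹⁵/1.489 = 4.711×10¹⁵ m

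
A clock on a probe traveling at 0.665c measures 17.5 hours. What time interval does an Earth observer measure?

Proper time Δt₀ = 17.5 hours
γ = 1/√(1 - 0.665²) = 1.339
Δt = γΔt₀ = 1.339 × 17.5 = 23.43 hours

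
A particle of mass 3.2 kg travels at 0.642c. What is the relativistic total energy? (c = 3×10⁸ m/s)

γ = 1/√(1 - 0.642²) = 1.304
mc² = 3.2 × (3×10⁸)² = 2.880×10¹⁷ J
E = γmc² = 1.304 × 2.880×10¹⁷ = 3.756×10¹⁷ J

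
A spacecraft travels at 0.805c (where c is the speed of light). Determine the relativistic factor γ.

v/c = 0.805, so (v/c)² = 0.648025
1 - (v/c)² = 0.351975
γ = 1/√(0.351975) = 1.686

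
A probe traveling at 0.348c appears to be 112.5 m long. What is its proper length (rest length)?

Contracted length L = 112.5 m
γ = 1/√(1 - 0.348²) = 1.067
L₀ = γL = 1.067 × 112.5 = 120.0 m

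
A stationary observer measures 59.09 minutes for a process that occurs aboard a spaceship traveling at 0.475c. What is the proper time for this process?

Dilated time Δt = 59.09 minutes
γ = 1/√(1 - 0.475²) = 1.1364
Δt₀ = Δt/γ = 59.09/1.1364 = 52.00 minutes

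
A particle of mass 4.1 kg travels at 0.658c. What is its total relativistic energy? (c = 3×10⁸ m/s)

γ = 1/√(1 - 0.658²) = 1.328
mc² = 4.1 × (3×10⁸)² = 3.690×10¹⁷ J
E = γmc² = 1.328 × 3.690×10¹⁷ = 4.900×10¹⁷ J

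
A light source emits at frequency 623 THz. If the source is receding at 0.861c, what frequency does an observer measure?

β = v/c = 0.861
(1-β)/(1+β) = 0.139/1.861 = 0.07469
Doppler factor = √(0.07469) = 0.2733
f_obs = 623 × 0.2733 = 170.3 THz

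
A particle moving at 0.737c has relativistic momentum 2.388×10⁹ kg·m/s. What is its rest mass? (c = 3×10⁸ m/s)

γ = 1/√(1 - 0.737²) = 1.4795
v = 0.737 × 3×10⁸ = 2.211×10⁸ m/s
m = p/(γv) = 2.388×10⁹/(1.4795 × 2.211×10⁸) = 7.300 kg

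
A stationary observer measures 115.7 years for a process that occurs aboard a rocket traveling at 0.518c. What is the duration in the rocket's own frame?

Dilated time Δt = 115.7 years
γ = 1/√(1 - 0.518²) = 1.169
Δt₀ = Δt/γ = 115.7/1.169 = 98.97 years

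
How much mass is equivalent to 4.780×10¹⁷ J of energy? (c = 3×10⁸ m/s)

From E = mc², we get m = E/c²
c² = (3×10⁸)² = 9×10¹⁶ m²/s²
m = 4.780×10¹⁷ / 9×10¹⁶ = 5.311 kg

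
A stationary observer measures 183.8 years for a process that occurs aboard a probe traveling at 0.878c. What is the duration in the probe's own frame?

Dilated time Δt = 183.8 years
γ = 1/√(1 - 0.878²) = 2.089
Δt₀ = Δt/γ = 183.8/2.089 = 87.98 years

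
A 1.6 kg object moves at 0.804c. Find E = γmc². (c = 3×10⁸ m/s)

γ = 1/√(1 - 0.804²) = 1.682
mc² = 1.6 × (3×10⁸)² = 1.440×10¹⁷ J
E = γmc² = 1.682 × 1.440×10¹⁷ = 2.422×10¹⁷ J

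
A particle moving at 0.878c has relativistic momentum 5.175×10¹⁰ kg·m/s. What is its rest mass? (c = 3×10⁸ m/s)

γ = 1/√(1 - 0.878²) = 2.0892
v = 0.878 × 3×10⁸ = 2.634×10⁸ m/s
m = p/(γv) = 5.175×10¹⁰/(2.0892 × 2.634×10⁸) = 94.04 kg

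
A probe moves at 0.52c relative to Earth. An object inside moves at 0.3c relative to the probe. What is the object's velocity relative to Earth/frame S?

u = (u' + v)/(1 + u'v/c²)
Numerator: 0.3 + 0.52 = 0.82
Denominator: 1 + 0.156 = 1.156
u = 0.82/1.156 = 0.7093c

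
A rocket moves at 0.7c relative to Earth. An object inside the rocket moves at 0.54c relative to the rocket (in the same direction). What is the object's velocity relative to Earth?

u = (u' + v)/(1 + u'v/c²)
Numerator: 0.54 + 0.7 = 1.24
Denominator: 1 + 0.378 = 1.378
u = 1.24/1.378 = 0.8999c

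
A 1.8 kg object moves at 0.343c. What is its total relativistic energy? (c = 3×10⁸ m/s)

γ = 1/√(1 - 0.343²) = 1.065
mc² = 1.8 × (3×10⁸)² = 1.620×10¹⁷ J
E = γmc² = 1.065 × 1.620×10¹⁷ = 1.725×10¹⁷ J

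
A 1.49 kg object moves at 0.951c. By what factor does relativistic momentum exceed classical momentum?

p_rel = γmv, p_class = mv
Ratio = γ = 1/√(1 - 0.951²) = 3.234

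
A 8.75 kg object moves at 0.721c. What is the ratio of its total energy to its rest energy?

E = γmc², E₀ = mc²
E/E₀ = γ = 1/√(1 - 0.721²) = 1.443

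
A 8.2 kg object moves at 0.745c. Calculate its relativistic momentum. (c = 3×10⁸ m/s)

γ = 1/√(1 - 0.745²) = 1.499
v = 0.745 × 3×10⁸ = 2.235×10⁸ m/s
p = γmv = 1.499 × 8.2 × 2.235×10⁸ = 2.747×10⁹ kg·m/s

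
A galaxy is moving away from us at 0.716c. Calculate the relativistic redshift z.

β = 0.716
(1+β)/(1-β) = 1.716/0.284 = 6.042
√(6.042) = 2.458
z = 2.458 - 1 = 1.458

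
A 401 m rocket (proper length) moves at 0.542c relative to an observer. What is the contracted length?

Proper length L₀ = 401 m
γ = 1/√(1 - 0.542²) = 1.190
L = L₀/γ = 401/1.190 = 337.0 m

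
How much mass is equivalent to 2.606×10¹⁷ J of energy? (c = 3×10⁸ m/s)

From E = mc², we get m = E/c²
c² = (3×10⁸)² = 9×10¹⁶ m²/s²
m = 2.606×10¹⁷ / 9×10¹⁶ = 2.896 kg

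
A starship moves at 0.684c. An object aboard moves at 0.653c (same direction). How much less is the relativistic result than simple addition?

Classical: u' + v = 0.653 + 0.684 = 1.337c
Relativistic: u = (0.653 + 0.684)/(1 + 0.446652) = 1.337/1.446652 = 0.9242c
Difference: 1.337 - 0.9242 = 0.4128c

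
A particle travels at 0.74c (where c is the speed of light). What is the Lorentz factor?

v/c = 0.74, so (v/c)² = 0.5476
1 - (v/c)² = 0.4524
γ = 1/√(0.4524) = 1.487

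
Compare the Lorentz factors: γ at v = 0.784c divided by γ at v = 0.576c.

γ₁ = 1/√(1 - 0.784²) = 1.611
γ₂ = 1/√(1 - 0.576²) = 1.223
γ₁/γ₂ = 1.611/1.223 = 1.317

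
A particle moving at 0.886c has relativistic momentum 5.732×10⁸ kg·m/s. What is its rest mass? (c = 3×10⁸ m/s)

γ = 1/√(1 - 0.886²) = 2.15664
v = 0.886 × 3×10⁸ = 2.658×10⁸ m/s
m = p/(γv) = 5.732×10⁸/(2.15664 × 2.658×10⁸) = 0.9999 kg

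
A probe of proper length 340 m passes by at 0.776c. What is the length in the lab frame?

Proper length L₀ = 340 m
γ = 1/√(1 - 0.776²) = 1.5855
L = L₀/γ = 340/1.5855 = 214.4 m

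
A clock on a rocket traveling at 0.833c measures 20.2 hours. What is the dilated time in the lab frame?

Proper time Δt₀ = 20.2 hours
γ = 1/√(1 - 0.833²) = 1.8074
Δt = γΔt₀ = 1.8074 × 20.2 = 36.51 hours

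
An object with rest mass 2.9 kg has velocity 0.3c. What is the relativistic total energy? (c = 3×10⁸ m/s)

γ = 1/√(1 - 0.3²) = 1.0483
mc² = 2.9 × (3×10⁸)² = 2.610×10¹⁷ J
E = γmc² = 1.0483 × 2.610×10¹⁷ = 2.736×10¹⁷ J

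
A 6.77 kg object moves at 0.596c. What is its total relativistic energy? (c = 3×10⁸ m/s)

γ = 1/√(1 - 0.596²) = 1.2454
mc² = 6.77 × (3×10⁸)² = 6.093×10¹⁷ J
E = γmc² = 1.2454 × 6.093×10¹⁷ = 7.588×10¹⁷ J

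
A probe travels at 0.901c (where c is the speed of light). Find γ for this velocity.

v/c = 0.901, so (v/c)² = 0.811801
1 - (v/c)² = 0.188199
γ = 1/√(0.188199) = 2.305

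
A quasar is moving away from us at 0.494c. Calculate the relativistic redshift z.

β = 0.494
(1+β)/(1-β) = 1.494/0.506 = 2.9526
√(2.9526) = 1.7183
z = 1.7183 - 1 = 0.7183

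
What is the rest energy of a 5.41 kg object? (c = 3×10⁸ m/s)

c² = (3×10⁸)² = 9.000×10¹⁶ m²/s²
E₀ = mc² = 5.41 × 9.000×10¹⁶ = 4.869×10¹⁷ J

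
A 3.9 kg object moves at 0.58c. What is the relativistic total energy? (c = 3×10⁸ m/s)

γ = 1/√(1 - 0.58²) = 1.2276
mc² = 3.9 × (3×10⁸)² = 3.510×10¹⁷ J
E = γmc² = 1.2276 × 3.510×10¹⁷ = 4.309×10¹⁷ J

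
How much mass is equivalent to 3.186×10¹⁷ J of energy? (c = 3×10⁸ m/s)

From E = mc², we get m = E/c²
c² = (3×10⁸)² = 9×10¹⁶ m²/s²
m = 3.186×10¹⁷ / 9×10¹⁶ = 3.540 kg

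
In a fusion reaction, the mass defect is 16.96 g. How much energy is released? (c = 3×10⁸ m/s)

Convert mass defect: Δm = 16.96 g = 0.01696 kg
E = Δm·c² = 0.01696 × (3×10⁸)²
= 0.01696 × 9×10¹⁶ = 1.526×10¹⁵ J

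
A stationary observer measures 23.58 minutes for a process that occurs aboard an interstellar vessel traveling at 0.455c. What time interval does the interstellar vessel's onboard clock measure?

Dilated time Δt = 23.58 minutes
γ = 1/√(1 - 0.455²) = 1.123
Δt₀ = Δt/γ = 23.58/1.123 = 21.00 minutes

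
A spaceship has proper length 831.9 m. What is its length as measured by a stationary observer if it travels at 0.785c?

Proper length L₀ = 831.9 m
γ = 1/√(1 - 0.785²) = 1.614
L = L₀/γ = 831.9/1.614 = 515.4 m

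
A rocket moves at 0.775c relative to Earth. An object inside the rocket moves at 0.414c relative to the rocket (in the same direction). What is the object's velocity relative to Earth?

u = (u' + v)/(1 + u'v/c²)
Numerator: 0.414 + 0.775 = 1.189
Denominator: 1 + 0.32085 = 1.32085
u = 1.189/1.32085 = 0.9002c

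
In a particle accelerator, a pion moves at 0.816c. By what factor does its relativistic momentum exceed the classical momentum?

p_rel = γmv, p_class = mv
Ratio = γ = 1/√(1 - 0.816²)
= 1/√(0.334144) = 1.730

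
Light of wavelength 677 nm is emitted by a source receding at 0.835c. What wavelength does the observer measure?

β = 0.835
Wavelength Doppler factor = √(1.835/0.165) = √(11.12) = 3.335
λ_obs = 677 × 3.335 = 2258 nm (redshift)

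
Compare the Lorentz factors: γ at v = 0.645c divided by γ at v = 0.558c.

γ₁ = 1/√(1 - 0.645²) = 1.309
γ₂ = 1/√(1 - 0.558²) = 1.205
γ₁/γ₂ = 1.309/1.205 = 1.086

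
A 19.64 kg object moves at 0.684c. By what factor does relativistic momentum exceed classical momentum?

p_rel = γmv, p_class = mv
Ratio = γ = 1/√(1 - 0.684²) = 1.371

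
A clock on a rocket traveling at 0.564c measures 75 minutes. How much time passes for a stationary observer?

Proper time Δt₀ = 75 minutes
γ = 1/√(1 - 0.564²) = 1.21098
Δt = γΔt₀ = 1.21098 × 75 = 90.82 minutes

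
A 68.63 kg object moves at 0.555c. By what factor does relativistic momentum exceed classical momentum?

p_rel = γmv, p_class = mv
Ratio = γ = 1/√(1 - 0.555²) = 1.202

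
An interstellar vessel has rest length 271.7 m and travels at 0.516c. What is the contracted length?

Proper length L₀ = 271.7 m
γ = 1/√(1 - 0.516²) = 1.1674
L = L₀/γ = 271.7/1.1674 = 232.7 m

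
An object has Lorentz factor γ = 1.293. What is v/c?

From γ = 1/√(1 - v²/c²):
1/γ² = 1/1.293² = 0.59814
v²/c² = 1 - 0.59814 = 0.40186
v/c = √(0.40186) = 0.6339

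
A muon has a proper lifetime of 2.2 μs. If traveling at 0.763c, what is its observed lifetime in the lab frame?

Proper lifetime τ₀ = 2.2 μs
γ = 1/√(1 - 0.763²) = 1.547
τ = γτ₀ = 1.547 × 2.2 μs = 3.403 μs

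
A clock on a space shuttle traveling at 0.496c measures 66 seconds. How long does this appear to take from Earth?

Proper time Δt₀ = 66 seconds
γ = 1/√(1 - 0.496²) = 1.1516
Δt = γΔt₀ = 1.1516 × 66 = 76.01 seconds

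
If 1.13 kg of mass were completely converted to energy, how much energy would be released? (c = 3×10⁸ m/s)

Using E = mc²:
c² = (3×10⁸)² = 9×10¹⁶ m²/s²
E = 1.13 × 9×10¹⁶ = 1.017×10¹⁷ J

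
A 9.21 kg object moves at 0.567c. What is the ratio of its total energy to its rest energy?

E = γmc², E₀ = mc²
E/E₀ = γ = 1/√(1 - 0.567²) = 1.214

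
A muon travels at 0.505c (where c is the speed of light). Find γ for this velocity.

v/c = 0.505, so (v/c)² = 0.255025
1 - (v/c)² = 0.744975
γ = 1/√(0.744975) = 1.159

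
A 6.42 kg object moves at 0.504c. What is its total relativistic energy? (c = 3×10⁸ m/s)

γ = 1/√(1 - 0.504²) = 1.1578
mc² = 6.42 × (3×10⁸)² = 5.778×10¹⁷ J
E = γmc² = 1.1578 × 5.778×10¹⁷ = 6.690×10¹⁷ J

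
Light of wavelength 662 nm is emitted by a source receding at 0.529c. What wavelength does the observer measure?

β = 0.529
Wavelength Doppler factor = √(1.529/0.471) = √(3.246) = 1.802
λ_obs = 662 × 1.802 = 1193 nm (redshift)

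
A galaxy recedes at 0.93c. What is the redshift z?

β = 0.93
(1+β)/(1-β) = 1.93/0.07 = 27.57
√(27.57) = 5.251
z = 5.251 - 1 = 4.251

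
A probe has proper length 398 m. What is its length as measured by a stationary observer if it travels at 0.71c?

Proper length L₀ = 398 m
γ = 1/√(1 - 0.71²) = 1.420
L = L₀/γ = 398/1.420 = 280.3 m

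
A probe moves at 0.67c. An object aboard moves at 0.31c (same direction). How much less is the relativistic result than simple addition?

Classical: u' + v = 0.31 + 0.67 = 0.98c
Relativistic: u = (0.31 + 0.67)/(1 + 0.2077) = 0.98/1.2077 = 0.8115c
Difference: 0.98 - 0.8115 = 0.1685c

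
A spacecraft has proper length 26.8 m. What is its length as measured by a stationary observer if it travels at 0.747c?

Proper length L₀ = 26.8 m
γ = 1/√(1 - 0.747²) = 1.504
L = L₀/γ = 26.8/1.504 = 17.82 m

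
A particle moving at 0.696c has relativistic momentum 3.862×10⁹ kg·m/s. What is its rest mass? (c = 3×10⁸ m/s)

γ = 1/√(1 - 0.696²) = 1.393
v = 0.696 × 3×10⁸ = 2.088×10⁸ m/s
m = p/(γv) = 3.862×10⁹/(1.393 × 2.088×10⁸) = 13.28 kg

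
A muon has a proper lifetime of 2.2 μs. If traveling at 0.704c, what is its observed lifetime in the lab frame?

Proper lifetime τ₀ = 2.2 μs
γ = 1/√(1 - 0.704²) = 1.408
τ = γτ₀ = 1.408 × 2.2 μs = 3.098 μs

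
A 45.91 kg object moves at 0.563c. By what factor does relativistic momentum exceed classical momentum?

p_rel = γmv, p_class = mv
Ratio = γ = 1/√(1 - 0.563²) = 1.210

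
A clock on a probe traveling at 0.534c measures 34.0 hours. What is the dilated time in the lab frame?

Proper time Δt₀ = 34.0 hours
γ = 1/√(1 - 0.534²) = 1.18275
Δt = γΔt₀ = 1.18275 × 34.0 = 40.21 hours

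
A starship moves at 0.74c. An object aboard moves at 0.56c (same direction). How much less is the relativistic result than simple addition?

Classical: u' + v = 0.56 + 0.74 = 1.3c
Relativistic: u = (0.56 + 0.74)/(1 + 0.4144) = 1.3/1.4144 = 0.9191c
Difference: 1.3 - 0.9191 = 0.3809c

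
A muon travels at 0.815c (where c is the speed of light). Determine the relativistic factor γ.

v/c = 0.815, so (v/c)² = 0.664225
1 - (v/c)² = 0.335775
γ = 1/√(0.335775) = 1.726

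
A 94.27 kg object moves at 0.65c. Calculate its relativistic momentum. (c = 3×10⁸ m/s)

γ = 1/√(1 - 0.65²) = 1.316
v = 0.65 × 3×10⁸ = 1.950×10⁸ m/s
p = γmv = 1.316 × 94.27 × 1.950×10⁸ = 2.419×10¹⁰ kg·m/s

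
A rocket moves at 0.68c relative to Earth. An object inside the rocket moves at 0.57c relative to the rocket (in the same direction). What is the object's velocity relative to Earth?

u = (u' + v)/(1 + u'v/c²)
Numerator: 0.57 + 0.68 = 1.25
Denominator: 1 + 0.3876 = 1.3876
u = 1.25/1.3876 = 0.9008c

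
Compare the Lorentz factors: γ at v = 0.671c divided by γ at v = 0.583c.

γ₁ = 1/√(1 - 0.671²) = 1.349
γ₂ = 1/√(1 - 0.583²) = 1.231
γ₁/γ₂ = 1.349/1.231 = 1.096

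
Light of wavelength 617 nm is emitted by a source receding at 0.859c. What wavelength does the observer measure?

β = 0.859
Wavelength Doppler factor = √(1.859/0.141) = √(13.184) = 3.631
λ_obs = 617 × 3.631 = 2240 nm (redshift)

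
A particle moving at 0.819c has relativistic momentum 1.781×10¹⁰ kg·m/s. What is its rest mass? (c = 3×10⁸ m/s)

γ = 1/√(1 - 0.819²) = 1.743
v = 0.819 × 3×10⁸ = 2.457×10⁸ m/s
m = p/(γv) = 1.781×10¹⁰/(1.743 × 2.457×10⁸) = 41.59 kg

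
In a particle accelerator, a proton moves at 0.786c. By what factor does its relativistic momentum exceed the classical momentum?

p_rel = γmv, p_class = mv
Ratio = γ = 1/√(1 - 0.786²)
= 1/√(0.382204) = 1.618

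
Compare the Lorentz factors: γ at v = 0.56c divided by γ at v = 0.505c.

γ₁ = 1/√(1 - 0.56²) = 1.2070
γ₂ = 1/√(1 - 0.505²) = 1.1586
γ₁/γ₂ = 1.2070/1.1586 = 1.042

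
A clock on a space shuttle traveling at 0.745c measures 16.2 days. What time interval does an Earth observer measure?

Proper time Δt₀ = 16.2 days
γ = 1/√(1 - 0.745²) = 1.4991
Δt = γΔt₀ = 1.4991 × 16.2 = 24.29 days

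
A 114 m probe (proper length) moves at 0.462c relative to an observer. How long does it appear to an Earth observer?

Proper length L₀ = 114 m
γ = 1/√(1 - 0.462²) = 1.128
L = L₀/γ = 114/1.128 = 101.1 m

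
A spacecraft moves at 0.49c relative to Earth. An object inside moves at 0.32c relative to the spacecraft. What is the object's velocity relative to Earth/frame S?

u = (u' + v)/(1 + u'v/c²)
Numerator: 0.32 + 0.49 = 0.81
Denominator: 1 + 0.1568 = 1.1568
u = 0.81/1.1568 = 0.7002c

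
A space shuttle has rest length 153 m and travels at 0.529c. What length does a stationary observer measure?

Proper length L₀ = 153 m
γ = 1/√(1 - 0.529²) = 1.1784
L = L₀/γ = 153/1.1784 = 129.8 m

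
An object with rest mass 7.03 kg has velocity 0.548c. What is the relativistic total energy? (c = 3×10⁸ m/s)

γ = 1/√(1 - 0.548²) = 1.1955
mc² = 7.03 × (3×10⁸)² = 6.327×10¹⁷ J
E = γmc² = 1.1955 × 6.327×10¹⁷ = 7.564×10¹⁷ J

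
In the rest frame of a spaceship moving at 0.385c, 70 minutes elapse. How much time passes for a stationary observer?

Proper time Δt₀ = 70 minutes
γ = 1/√(1 - 0.385²) = 1.0835
Δt = γΔt₀ = 1.0835 × 70 = 75.85 minutes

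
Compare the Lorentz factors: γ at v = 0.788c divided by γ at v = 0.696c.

γ₁ = 1/√(1 - 0.788²) = 1.624
γ₂ = 1/√(1 - 0.696²) = 1.393
γ₁/γ₂ = 1.624/1.393 = 1.166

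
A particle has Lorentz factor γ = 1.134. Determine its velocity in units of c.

From γ = 1/√(1 - v²/c²):
1/γ² = 1/1.134² = 0.7776
v²/c² = 1 - 0.7776 = 0.2224
v/c = √(0.2224) = 0.4716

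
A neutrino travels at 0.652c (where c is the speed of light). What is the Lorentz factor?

v/c = 0.652, so (v/c)² = 0.425104
1 - (v/c)² = 0.574896
γ = 1/√(0.574896) = 1.319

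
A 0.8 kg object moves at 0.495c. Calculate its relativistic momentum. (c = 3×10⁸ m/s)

γ = 1/√(1 - 0.495²) = 1.151
v = 0.495 × 3×10⁸ = 1.485×10⁸ m/s
p = γmv = 1.151 × 0.8 × 1.485×10⁸ = 1.367×10⁸ kg·m/s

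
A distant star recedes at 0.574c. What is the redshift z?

β = 0.574
(1+β)/(1-β) = 1.574/0.426 = 3.695
√(3.695) = 1.9222
z = 1.9222 - 1 = 0.9222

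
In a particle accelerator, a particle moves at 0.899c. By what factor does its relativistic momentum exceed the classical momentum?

p_rel = γmv, p_class = mv
Ratio = γ = 1/√(1 - 0.899²)
= 1/√(0.191799) = 2.283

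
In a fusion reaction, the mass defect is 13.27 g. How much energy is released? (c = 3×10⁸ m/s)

Convert mass defect: Δm = 13.27 g = 0.01327 kg
E = Δm·c² = 0.01327 × (3×10⁸)²
= 0.01327 × 9×10¹⁶ = 1.194×10¹⁵ J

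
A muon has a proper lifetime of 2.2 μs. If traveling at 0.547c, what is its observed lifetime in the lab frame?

Proper lifetime τ₀ = 2.2 μs
γ = 1/√(1 - 0.547²) = 1.1946
τ = γτ₀ = 1.1946 × 2.2 μs = 2.628 μs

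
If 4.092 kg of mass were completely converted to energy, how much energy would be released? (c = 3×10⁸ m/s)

Using E = mc²:
c² = (3×10⁸)² = 9×10¹⁶ m²/s²
E = 4.092 × 9×10¹⁶ = 3.683×10¹⁷ J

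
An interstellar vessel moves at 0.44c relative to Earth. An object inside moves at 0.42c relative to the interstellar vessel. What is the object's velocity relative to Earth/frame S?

u = (u' + v)/(1 + u'v/c²)
Numerator: 0.42 + 0.44 = 0.86
Denominator: 1 + 0.1848 = 1.1848
u = 0.86/1.1848 = 0.7259c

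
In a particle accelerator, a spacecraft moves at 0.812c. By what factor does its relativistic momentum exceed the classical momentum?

p_rel = γmv, p_class = mv
Ratio = γ = 1/√(1 - 0.812²)
= 1/√(0.340656) = 1.713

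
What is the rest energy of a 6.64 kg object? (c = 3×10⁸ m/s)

c² = (3×10⁸)² = 9.000×10¹⁶ m²/s²
E₀ = mc² = 6.64 × 9.000×10¹⁶ = 5.976×10¹⁷ J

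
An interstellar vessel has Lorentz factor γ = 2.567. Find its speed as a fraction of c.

From γ = 1/√(1 - v²/c²):
1/γ² = 1/2.567² = 0.1518
v²/c² = 1 - 0.1518 = 0.8482
v/c = √(0.8482) = 0.9210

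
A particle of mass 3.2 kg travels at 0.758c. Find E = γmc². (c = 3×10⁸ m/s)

γ = 1/√(1 - 0.758²) = 1.533
mc² = 3.2 × (3×10⁸)² = 2.880×10¹⁷ J
E = γmc² = 1.533 × 2.880×10¹⁷ = 4.415×10¹⁷ J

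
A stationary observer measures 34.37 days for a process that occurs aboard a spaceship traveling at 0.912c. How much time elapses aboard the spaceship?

Dilated time Δt = 34.37 days
γ = 1/√(1 - 0.912²) = 2.438
Δt₀ = Δt/γ = 34.37/2.438 = 14.10 days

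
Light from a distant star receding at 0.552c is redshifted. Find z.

β = 0.552
(1+β)/(1-β) = 1.552/0.448 = 3.4643
√(3.4643) = 1.8613
z = 1.8613 - 1 = 0.8613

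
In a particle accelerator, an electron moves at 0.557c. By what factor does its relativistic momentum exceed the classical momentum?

p_rel = γmv, p_class = mv
Ratio = γ = 1/√(1 - 0.557²)
= 1/√(0.689751) = 1.204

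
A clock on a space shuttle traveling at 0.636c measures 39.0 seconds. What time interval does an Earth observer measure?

Proper time Δt₀ = 39.0 seconds
γ = 1/√(1 - 0.636²) = 1.296
Δt = γΔt₀ = 1.296 × 39.0 = 50.54 seconds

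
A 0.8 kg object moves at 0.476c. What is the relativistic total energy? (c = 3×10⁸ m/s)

γ = 1/√(1 - 0.476²) = 1.1371
mc² = 0.8 × (3×10⁸)² = 7.200×10¹⁶ J
E = γmc² = 1.1371 × 7.200×10¹⁶ = 8.187×10¹⁶ J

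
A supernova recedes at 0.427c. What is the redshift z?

β = 0.427
(1+β)/(1-β) = 1.427/0.573 = 2.4904
√(2.4904) = 1.5781
z = 1.5781 - 1 = 0.5781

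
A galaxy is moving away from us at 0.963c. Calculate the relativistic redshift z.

β = 0.963
(1+β)/(1-β) = 1.963/0.037 = 53.05
√(53.05) = 7.284
z = 7.284 - 1 = 6.284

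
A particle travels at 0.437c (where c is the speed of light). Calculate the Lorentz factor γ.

v/c = 0.437, so (v/c)² = 0.190969
1 - (v/c)² = 0.809031
γ = 1/√(0.809031) = 1.112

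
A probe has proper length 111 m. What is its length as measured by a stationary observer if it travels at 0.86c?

Proper length L₀ = 111 m
γ = 1/√(1 - 0.86²) = 1.9597
L = L₀/γ = 111/1.9597 = 56.64 m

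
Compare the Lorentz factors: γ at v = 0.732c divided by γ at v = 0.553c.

γ₁ = 1/√(1 - 0.732²) = 1.468
γ₂ = 1/√(1 - 0.553²) = 1.200
γ₁/γ₂ = 1.468/1.200 = 1.223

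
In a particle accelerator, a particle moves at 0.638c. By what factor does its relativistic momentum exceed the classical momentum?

p_rel = γmv, p_class = mv
Ratio = γ = 1/√(1 - 0.638²)
= 1/√(0.592956) = 1.299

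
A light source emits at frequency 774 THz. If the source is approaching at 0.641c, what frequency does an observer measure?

β = v/c = 0.641
(1+β)/(1-β) = 1.641/0.359 = 4.571
Doppler factor = √(4.571) = 2.138
f_obs = 774 × 2.138 = 1655 THz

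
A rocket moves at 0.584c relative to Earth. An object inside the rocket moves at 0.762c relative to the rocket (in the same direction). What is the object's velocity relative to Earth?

u = (u' + v)/(1 + u'v/c²)
Numerator: 0.762 + 0.584 = 1.346
Denominator: 1 + 0.445008 = 1.445008
u = 1.346/1.445008 = 0.9315c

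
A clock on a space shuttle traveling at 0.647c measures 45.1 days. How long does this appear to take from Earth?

Proper time Δt₀ = 45.1 days
γ = 1/√(1 - 0.647²) = 1.3115
Δt = γΔt₀ = 1.3115 × 45.1 = 59.15 days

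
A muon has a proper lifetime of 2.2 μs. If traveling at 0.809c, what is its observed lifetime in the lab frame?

Proper lifetime τ₀ = 2.2 μs
γ = 1/√(1 - 0.809²) = 1.7012
τ = γτ₀ = 1.7012 × 2.2 μs = 3.743 μs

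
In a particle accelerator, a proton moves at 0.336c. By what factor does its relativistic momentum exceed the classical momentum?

p_rel = γmv, p_class = mv
Ratio = γ = 1/√(1 - 0.336²)
= 1/√(0.887104) = 1.062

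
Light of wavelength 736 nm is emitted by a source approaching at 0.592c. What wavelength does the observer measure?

β = 0.592
Wavelength Doppler factor = √(0.408/1.592) = √(0.25628) = 0.5062
λ_obs = 736 × 0.5062 = 372.6 nm (blueshift)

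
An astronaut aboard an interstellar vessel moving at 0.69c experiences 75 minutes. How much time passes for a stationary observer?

Proper time Δt₀ = 75 minutes
γ = 1/√(1 - 0.69²) = 1.3816
Δt = γΔt₀ = 1.3816 × 75 = 103.6 minutes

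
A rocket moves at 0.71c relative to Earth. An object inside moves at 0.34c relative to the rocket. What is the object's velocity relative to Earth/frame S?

u = (u' + v)/(1 + u'v/c²)
Numerator: 0.34 + 0.71 = 1.05
Denominator: 1 + 0.2414 = 1.2414
u = 1.05/1.2414 = 0.8458c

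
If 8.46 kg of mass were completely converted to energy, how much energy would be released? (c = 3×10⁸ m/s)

Using E = mc²:
c² = (3×10⁸)² = 9×10¹⁶ m²/s²
E = 8.46 × 9×10¹⁶ = 7.614×10¹⁷ J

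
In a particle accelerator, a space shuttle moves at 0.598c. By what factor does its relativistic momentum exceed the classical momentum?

p_rel = γmv, p_class = mv
Ratio = γ = 1/√(1 - 0.598²)
= 1/√(0.642396) = 1.248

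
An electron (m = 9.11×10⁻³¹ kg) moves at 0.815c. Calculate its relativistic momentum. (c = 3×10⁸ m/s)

γ = 1/√(1 - 0.815²) = 1.726
v = 0.815 × 3×10⁸ = 2.445×10⁸ m/s
p = γmv = 1.726 × 9.11×10⁻³¹ × 2.445×10⁸ = 3.844×10⁻²² kg·m/s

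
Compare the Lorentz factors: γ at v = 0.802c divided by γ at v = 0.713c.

γ₁ = 1/√(1 - 0.802²) = 1.674
γ₂ = 1/√(1 - 0.713²) = 1.426
γ₁/γ₂ = 1.674/1.426 = 1.174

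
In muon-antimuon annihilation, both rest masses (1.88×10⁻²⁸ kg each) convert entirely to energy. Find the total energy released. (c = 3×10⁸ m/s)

Both particles have the same rest mass, so total mass = 2m
E = 2m·c² = 2 × 1.88×10⁻²⁸ × (3×10⁸)²
= 2 × 1.88×10⁻²⁸ × 9×10¹⁶
= 3.384×10⁻¹¹ J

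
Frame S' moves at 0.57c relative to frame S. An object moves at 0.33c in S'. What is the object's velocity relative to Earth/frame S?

u = (u' + v)/(1 + u'v/c²)
Numerator: 0.33 + 0.57 = 0.9
Denominator: 1 + 0.1881 = 1.1881
u = 0.9/1.1881 = 0.7575c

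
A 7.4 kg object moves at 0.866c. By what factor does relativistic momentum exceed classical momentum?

p_rel = γmv, p_class = mv
Ratio = γ = 1/√(1 - 0.866²) = 2.000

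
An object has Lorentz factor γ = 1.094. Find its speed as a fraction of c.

From γ = 1/√(1 - v²/c²):
1/γ² = 1/1.094² = 0.83554
v²/c² = 1 - 0.83554 = 0.16446
v/c = √(0.16446) = 0.4055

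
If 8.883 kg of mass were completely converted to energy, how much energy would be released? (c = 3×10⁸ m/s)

Using E = mc²:
c² = (3×10⁸)² = 9×10¹⁶ m²/s²
E = 8.883 × 9×10¹⁶ = 7.995×10¹⁷ J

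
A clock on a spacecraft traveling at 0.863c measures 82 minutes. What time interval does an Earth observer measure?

Proper time Δt₀ = 82 minutes
γ = 1/√(1 - 0.863²) = 1.979
Δt = γΔt₀ = 1.979 × 82 = 162.3 minutes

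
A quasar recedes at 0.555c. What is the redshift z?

β = 0.555
(1+β)/(1-β) = 1.555/0.445 = 3.4944
√(3.4944) = 1.8693
z = 1.8693 - 1 = 0.8693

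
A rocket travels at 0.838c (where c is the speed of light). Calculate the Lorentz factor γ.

v/c = 0.838, so (v/c)² = 0.702244
1 - (v/c)² = 0.297756
γ = 1/√(0.297756) = 1.833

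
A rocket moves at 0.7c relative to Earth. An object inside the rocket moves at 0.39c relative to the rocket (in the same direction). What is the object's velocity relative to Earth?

u = (u' + v)/(1 + u'v/c²)
Numerator: 0.39 + 0.7 = 1.09
Denominator: 1 + 0.273 = 1.273
u = 1.09/1.273 = 0.8562c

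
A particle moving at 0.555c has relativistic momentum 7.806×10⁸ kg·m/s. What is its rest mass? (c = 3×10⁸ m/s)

γ = 1/√(1 - 0.555²) = 1.202
v = 0.555 × 3×10⁸ = 1.665×10⁸ m/s
m = p/(γv) = 7.806×10⁸/(1.202 × 1.665×10⁸) = 3.900 kg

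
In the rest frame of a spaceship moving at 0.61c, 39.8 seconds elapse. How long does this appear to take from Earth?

Proper time Δt₀ = 39.8 seconds
γ = 1/√(1 - 0.61²) = 1.262
Δt = γΔt₀ = 1.262 × 39.8 = 50.23 seconds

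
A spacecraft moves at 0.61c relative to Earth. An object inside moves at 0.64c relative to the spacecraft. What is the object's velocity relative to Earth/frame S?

u = (u' + v)/(1 + u'v/c²)
Numerator: 0.64 + 0.61 = 1.25
Denominator: 1 + 0.3904 = 1.3904
u = 1.25/1.3904 = 0.8990c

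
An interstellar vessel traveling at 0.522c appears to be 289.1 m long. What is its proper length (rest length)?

Contracted length L = 289.1 m
γ = 1/√(1 - 0.522²) = 1.1724
L₀ = γL = 1.1724 × 289.1 = 338.9 m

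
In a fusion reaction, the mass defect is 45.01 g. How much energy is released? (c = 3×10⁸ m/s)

Convert mass defect: Δm = 45.01 g = 0.04501 kg
E = Δm·c² = 0.04501 × (3×10⁸)²
= 0.04501 × 9×10¹⁶ = 4.051×10¹⁵ J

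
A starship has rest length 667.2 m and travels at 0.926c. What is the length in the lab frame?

Proper length L₀ = 667.2 m
γ = 1/√(1 - 0.926²) = 2.649
L = L₀/γ = 667.2/2.649 = 251.9 m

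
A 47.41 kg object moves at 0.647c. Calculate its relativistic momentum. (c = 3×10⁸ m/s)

γ = 1/√(1 - 0.647²) = 1.3115
v = 0.647 × 3×10⁸ = 1.941×10⁸ m/s
p = γmv = 1.3115 × 47.41 × 1.941×10⁸ = 1.207×10¹⁰ kg·m/s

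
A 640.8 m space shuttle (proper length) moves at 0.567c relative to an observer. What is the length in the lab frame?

Proper length L₀ = 640.8 m
γ = 1/√(1 - 0.567²) = 1.214
L = L₀/γ = 640.8/1.214 = 527.8 m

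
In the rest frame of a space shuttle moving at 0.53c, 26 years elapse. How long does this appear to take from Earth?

Proper time Δt₀ = 26 years
γ = 1/√(1 - 0.53²) = 1.1792
Δt = γΔt₀ = 1.1792 × 26 = 30.66 years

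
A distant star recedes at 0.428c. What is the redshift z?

β = 0.428
(1+β)/(1-β) = 1.428/0.572 = 2.497
√(2.497) = 1.580
z = 1.580 - 1 = 0.5800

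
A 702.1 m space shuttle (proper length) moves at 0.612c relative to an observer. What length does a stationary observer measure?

Proper length L₀ = 702.1 m
γ = 1/√(1 - 0.612²) = 1.2644
L = L₀/γ = 702.1/1.2644 = 555.3 m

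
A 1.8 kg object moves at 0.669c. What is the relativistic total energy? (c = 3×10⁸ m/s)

γ = 1/√(1 - 0.669²) = 1.3454
mc² = 1.8 × (3×10⁸)² = 1.620×10¹⁷ J
E = γmc² = 1.3454 × 1.620×10¹⁷ = 2.180×10¹⁷ J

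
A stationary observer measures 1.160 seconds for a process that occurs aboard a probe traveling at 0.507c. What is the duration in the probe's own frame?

Dilated time Δt = 1.160 seconds
γ = 1/√(1 - 0.507²) = 1.16017
Δt₀ = Δt/γ = 1.160/1.16017 = 0.9999 seconds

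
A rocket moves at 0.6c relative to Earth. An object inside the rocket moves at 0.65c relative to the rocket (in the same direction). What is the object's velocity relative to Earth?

u = (u' + v)/(1 + u'v/c²)
Numerator: 0.65 + 0.6 = 1.25
Denominator: 1 + 0.39 = 1.39
u = 1.25/1.39 = 0.8993c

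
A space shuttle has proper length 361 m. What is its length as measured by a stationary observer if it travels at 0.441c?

Proper length L₀ = 361 m
γ = 1/√(1 - 0.441²) = 1.1142
L = L₀/γ = 361/1.1142 = 324.0 m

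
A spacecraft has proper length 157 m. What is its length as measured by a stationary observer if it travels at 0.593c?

Proper length L₀ = 157 m
γ = 1/√(1 - 0.593²) = 1.242
L = L₀/γ = 157/1.242 = 126.4 m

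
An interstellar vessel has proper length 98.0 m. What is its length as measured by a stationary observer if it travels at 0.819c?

Proper length L₀ = 98.0 m
γ = 1/√(1 - 0.819²) = 1.7428
L = L₀/γ = 98.0/1.7428 = 56.23 m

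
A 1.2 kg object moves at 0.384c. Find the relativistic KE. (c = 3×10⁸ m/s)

γ = 1/√(1 - 0.384²) = 1.083033
γ - 1 = 0.083033
KE = (γ-1)mc² = 0.083033 × 1.2 × (3×10⁸)² = 8.968×10¹⁵ J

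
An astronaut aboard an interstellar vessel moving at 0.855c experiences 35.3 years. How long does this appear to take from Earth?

Proper time Δt₀ = 35.3 years
γ = 1/√(1 - 0.855²) = 1.928
Δt = γΔt₀ = 1.928 × 35.3 = 68.06 years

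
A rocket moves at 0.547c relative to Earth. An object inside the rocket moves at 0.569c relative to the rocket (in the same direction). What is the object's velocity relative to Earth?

u = (u' + v)/(1 + u'v/c²)
Numerator: 0.569 + 0.547 = 1.116
Denominator: 1 + 0.311243 = 1.311243
u = 1.116/1.311243 = 0.8511c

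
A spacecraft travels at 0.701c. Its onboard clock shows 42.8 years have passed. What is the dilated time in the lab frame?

Proper time Δt₀ = 42.8 years
γ = 1/√(1 - 0.701²) = 1.402
Δt = γΔt₀ = 1.402 × 42.8 = 60.01 years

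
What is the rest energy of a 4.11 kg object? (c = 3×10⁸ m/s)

c² = (3×10⁸)² = 9.000×10¹⁶ m²/s²
E₀ = mc² = 4.11 × 9.000×10¹⁶ = 3.699×10¹⁷ J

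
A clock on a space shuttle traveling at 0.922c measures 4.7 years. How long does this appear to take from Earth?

Proper time Δt₀ = 4.7 years
γ = 1/√(1 - 0.922²) = 2.583
Δt = γΔt₀ = 2.583 × 4.7 = 12.14 years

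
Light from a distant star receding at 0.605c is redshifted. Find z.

β = 0.605
(1+β)/(1-β) = 1.605/0.395 = 4.063
√(4.063) = 2.016
z = 2.016 - 1 = 1.016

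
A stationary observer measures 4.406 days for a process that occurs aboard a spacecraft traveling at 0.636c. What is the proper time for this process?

Dilated time Δt = 4.406 days
γ = 1/√(1 - 0.636²) = 1.296
Δt₀ = Δt/γ = 4.406/1.296 = 3.400 days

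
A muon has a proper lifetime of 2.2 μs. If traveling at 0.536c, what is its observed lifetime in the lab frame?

Proper lifetime τ₀ = 2.2 μs
γ = 1/√(1 - 0.536²) = 1.1845
τ = γτ₀ = 1.1845 × 2.2 μs = 2.606 μs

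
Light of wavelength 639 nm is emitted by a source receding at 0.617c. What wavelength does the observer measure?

β = 0.617
Wavelength Doppler factor = √(1.617/0.383) = √(4.222) = 2.055
λ_obs = 639 × 2.055 = 1313 nm (redshift)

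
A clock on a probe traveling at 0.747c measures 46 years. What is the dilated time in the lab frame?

Proper time Δt₀ = 46 years
γ = 1/√(1 - 0.747²) = 1.5042
Δt = γΔt₀ = 1.5042 × 46 = 69.19 years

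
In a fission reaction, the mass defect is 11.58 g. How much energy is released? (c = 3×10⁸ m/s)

Convert mass defect: Δm = 11.58 g = 0.01158 kg
E = Δm·c² = 0.01158 × (3×10⁸)²
= 0.01158 × 9×10¹⁶ = 1.042×10¹⁵ J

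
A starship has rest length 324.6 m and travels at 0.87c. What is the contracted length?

Proper length L₀ = 324.6 m
γ = 1/√(1 - 0.87²) = 2.0282
L = L₀/γ = 324.6/2.0282 = 160.0 m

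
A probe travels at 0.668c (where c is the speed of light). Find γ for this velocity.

v/c = 0.668, so (v/c)² = 0.446224
1 - (v/c)² = 0.553776
γ = 1/√(0.553776) = 1.344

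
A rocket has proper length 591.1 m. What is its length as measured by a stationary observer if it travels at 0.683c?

Proper length L₀ = 591.1 m
γ = 1/√(1 - 0.683²) = 1.369
L = L₀/γ = 591.1/1.369 = 431.8 m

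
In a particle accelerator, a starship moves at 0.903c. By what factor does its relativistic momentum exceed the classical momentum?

p_rel = γmv, p_class = mv
Ratio = γ = 1/√(1 - 0.903²)
= 1/√(0.184591) = 2.328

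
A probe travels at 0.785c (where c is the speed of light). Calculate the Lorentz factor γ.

v/c = 0.785, so (v/c)² = 0.616225
1 - (v/c)² = 0.383775
γ = 1/√(0.383775) = 1.614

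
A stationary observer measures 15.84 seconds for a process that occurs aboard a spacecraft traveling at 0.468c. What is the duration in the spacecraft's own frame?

Dilated time Δt = 15.84 seconds
γ = 1/√(1 - 0.468²) = 1.1316
Δt₀ = Δt/γ = 15.84/1.1316 = 14.00 seconds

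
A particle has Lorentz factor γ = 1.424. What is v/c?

From γ = 1/√(1 - v²/c²):
1/γ² = 1/1.424² = 0.4932
v²/c² = 1 - 0.4932 = 0.5068
v/c = √(0.5068) = 0.7119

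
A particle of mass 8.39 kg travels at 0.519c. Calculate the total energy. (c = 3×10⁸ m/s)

γ = 1/√(1 - 0.519²) = 1.1699
mc² = 8.39 × (3×10⁸)² = 7.551×10¹⁷ J
E = γmc² = 1.1699 × 7.551×10¹⁷ = 8.834×10¹⁷ J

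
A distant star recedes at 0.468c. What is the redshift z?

β = 0.468
(1+β)/(1-β) = 1.468/0.532 = 2.7594
√(2.7594) = 1.6611
z = 1.6611 - 1 = 0.6611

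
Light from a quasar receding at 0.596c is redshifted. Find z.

β = 0.596
(1+β)/(1-β) = 1.596/0.404 = 3.9505
√(3.9505) = 1.9876
z = 1.9876 - 1 = 0.9876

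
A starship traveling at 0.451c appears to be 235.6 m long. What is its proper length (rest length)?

Contracted length L = 235.6 m
γ = 1/√(1 - 0.451²) = 1.1204
L₀ = γL = 1.1204 × 235.6 = 264.0 m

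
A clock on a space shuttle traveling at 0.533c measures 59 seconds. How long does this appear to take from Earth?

Proper time Δt₀ = 59 seconds
γ = 1/√(1 - 0.533²) = 1.1819
Δt = γΔt₀ = 1.1819 × 59 = 69.73 seconds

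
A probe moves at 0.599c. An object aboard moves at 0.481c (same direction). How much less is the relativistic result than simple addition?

Classical: u' + v = 0.481 + 0.599 = 1.08c
Relativistic: u = (0.481 + 0.599)/(1 + 0.288119) = 1.08/1.288119 = 0.8384c
Difference: 1.08 - 0.8384 = 0.2416c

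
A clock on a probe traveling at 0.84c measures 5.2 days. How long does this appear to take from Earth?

Proper time Δt₀ = 5.2 days
γ = 1/√(1 - 0.84²) = 1.843
Δt = γΔt₀ = 1.843 × 5.2 = 9.584 days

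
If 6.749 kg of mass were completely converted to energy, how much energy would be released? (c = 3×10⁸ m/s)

Using E = mc²:
c² = (3×10⁸)² = 9×10¹⁶ m²/s²
E = 6.749 × 9×10¹⁶ = 6.074×10¹⁷ J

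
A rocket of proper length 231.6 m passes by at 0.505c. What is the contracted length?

Proper length L₀ = 231.6 m
γ = 1/√(1 - 0.505²) = 1.1586
L = L₀/γ = 231.6/1.1586 = 199.9 m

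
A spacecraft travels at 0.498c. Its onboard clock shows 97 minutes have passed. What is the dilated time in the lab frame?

Proper time Δt₀ = 97 minutes
γ = 1/√(1 - 0.498²) = 1.1532
Δt = γΔt₀ = 1.1532 × 97 = 111.9 minutes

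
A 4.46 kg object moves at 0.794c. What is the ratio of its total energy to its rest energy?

E = γmc², E₀ = mc²
E/E₀ = γ = 1/√(1 - 0.794²) = 1.645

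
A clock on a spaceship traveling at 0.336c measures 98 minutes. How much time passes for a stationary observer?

Proper time Δt₀ = 98 minutes
γ = 1/√(1 - 0.336²) = 1.0617
Δt = γΔt₀ = 1.0617 × 98 = 104.0 minutes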